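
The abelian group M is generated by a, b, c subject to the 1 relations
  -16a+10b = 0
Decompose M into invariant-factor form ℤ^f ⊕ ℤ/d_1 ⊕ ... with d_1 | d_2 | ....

Answer: M ≅ ℤ^2 ⊕ ℤ/2

Derivation:
rank_ℚ(R)=1; free=3−1=2
SNF(R) diag = [2] → torsion [2]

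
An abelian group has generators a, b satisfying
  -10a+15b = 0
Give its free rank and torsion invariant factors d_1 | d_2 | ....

Answer: M ≅ ℤ^1 ⊕ ℤ/5

Derivation:
rank_ℚ(R)=1; free=2−1=1
SNF(R) diag = [5] → torsion [5]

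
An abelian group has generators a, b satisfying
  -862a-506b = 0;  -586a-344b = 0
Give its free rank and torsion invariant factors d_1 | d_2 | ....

rank_ℚ(R)=2; free=2−2=0
SNF(R) diag = [2, 6] → torsion [2, 6]

Answer: M ≅ ℤ/2 ⊕ ℤ/6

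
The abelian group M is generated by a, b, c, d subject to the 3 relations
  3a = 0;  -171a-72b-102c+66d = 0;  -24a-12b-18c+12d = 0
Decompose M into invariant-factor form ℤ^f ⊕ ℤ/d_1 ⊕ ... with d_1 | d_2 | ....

rank_ℚ(R)=3; free=4−3=1
SNF(R) diag = [3, 6, 6] → torsion [3, 6, 6]

Answer: M ≅ ℤ^1 ⊕ ℤ/3 ⊕ ℤ/6 ⊕ ℤ/6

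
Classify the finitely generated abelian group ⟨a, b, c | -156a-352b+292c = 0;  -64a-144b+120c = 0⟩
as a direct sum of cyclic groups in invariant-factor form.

rank_ℚ(R)=2; free=3−2=1
SNF(R) diag = [4, 8] → torsion [4, 8]

Answer: M ≅ ℤ^1 ⊕ ℤ/4 ⊕ ℤ/8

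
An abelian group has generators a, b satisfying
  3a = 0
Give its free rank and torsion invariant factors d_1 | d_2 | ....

rank_ℚ(R)=1; free=2−1=1
SNF(R) diag = [3] → torsion [3]

Answer: M ≅ ℤ^1 ⊕ ℤ/3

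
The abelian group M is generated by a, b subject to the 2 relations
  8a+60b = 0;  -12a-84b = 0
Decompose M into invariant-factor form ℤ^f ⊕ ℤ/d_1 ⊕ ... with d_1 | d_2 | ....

Answer: M ≅ ℤ/4 ⊕ ℤ/12

Derivation:
rank_ℚ(R)=2; free=2−2=0
SNF(R) diag = [4, 12] → torsion [4, 12]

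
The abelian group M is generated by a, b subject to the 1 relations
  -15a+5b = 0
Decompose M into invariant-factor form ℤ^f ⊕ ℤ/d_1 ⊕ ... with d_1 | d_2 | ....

rank_ℚ(R)=1; free=2−1=1
SNF(R) diag = [5] → torsion [5]

Answer: M ≅ ℤ^1 ⊕ ℤ/5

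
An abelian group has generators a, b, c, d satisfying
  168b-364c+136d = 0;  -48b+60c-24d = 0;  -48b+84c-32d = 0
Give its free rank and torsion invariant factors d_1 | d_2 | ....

Answer: M ≅ ℤ^1 ⊕ ℤ/4 ⊕ ℤ/8 ⊕ ℤ/24

Derivation:
rank_ℚ(R)=3; free=4−3=1
SNF(R) diag = [4, 8, 24] → torsion [4, 8, 24]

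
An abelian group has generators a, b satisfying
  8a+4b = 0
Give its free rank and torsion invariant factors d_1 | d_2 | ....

Answer: M ≅ ℤ^1 ⊕ ℤ/4

Derivation:
rank_ℚ(R)=1; free=2−1=1
SNF(R) diag = [4] → torsion [4]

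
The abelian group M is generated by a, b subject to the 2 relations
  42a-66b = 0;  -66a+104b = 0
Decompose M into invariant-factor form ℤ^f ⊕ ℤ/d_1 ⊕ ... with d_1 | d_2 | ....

rank_ℚ(R)=2; free=2−2=0
SNF(R) diag = [2, 6] → torsion [2, 6]

Answer: M ≅ ℤ/2 ⊕ ℤ/6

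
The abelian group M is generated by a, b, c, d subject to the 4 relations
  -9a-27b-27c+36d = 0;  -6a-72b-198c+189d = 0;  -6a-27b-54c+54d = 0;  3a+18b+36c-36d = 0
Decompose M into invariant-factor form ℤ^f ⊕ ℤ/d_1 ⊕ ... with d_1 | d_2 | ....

Answer: M ≅ ℤ/3 ⊕ ℤ/9 ⊕ ℤ/9 ⊕ ℤ/27

Derivation:
rank_ℚ(R)=4; free=4−4=0
SNF(R) diag = [3, 9, 9, 27] → torsion [3, 9, 9, 27]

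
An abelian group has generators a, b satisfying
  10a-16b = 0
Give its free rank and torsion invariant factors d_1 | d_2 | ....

rank_ℚ(R)=1; free=2−1=1
SNF(R) diag = [2] → torsion [2]

Answer: M ≅ ℤ^1 ⊕ ℤ/2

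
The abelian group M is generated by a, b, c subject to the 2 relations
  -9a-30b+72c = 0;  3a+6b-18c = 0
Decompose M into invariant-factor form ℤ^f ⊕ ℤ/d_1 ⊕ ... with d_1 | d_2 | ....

Answer: M ≅ ℤ^1 ⊕ ℤ/3 ⊕ ℤ/6

Derivation:
rank_ℚ(R)=2; free=3−2=1
SNF(R) diag = [3, 6] → torsion [3, 6]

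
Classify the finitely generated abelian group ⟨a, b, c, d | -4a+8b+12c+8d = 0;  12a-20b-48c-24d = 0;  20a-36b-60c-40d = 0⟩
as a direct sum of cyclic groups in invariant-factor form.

Answer: M ≅ ℤ^1 ⊕ ℤ/4 ⊕ ℤ/4 ⊕ ℤ/12

Derivation:
rank_ℚ(R)=3; free=4−3=1
SNF(R) diag = [4, 4, 12] → torsion [4, 4, 12]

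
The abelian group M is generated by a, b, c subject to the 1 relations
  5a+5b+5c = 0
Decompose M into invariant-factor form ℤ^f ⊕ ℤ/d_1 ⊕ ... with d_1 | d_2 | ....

rank_ℚ(R)=1; free=3−1=2
SNF(R) diag = [5] → torsion [5]

Answer: M ≅ ℤ^2 ⊕ ℤ/5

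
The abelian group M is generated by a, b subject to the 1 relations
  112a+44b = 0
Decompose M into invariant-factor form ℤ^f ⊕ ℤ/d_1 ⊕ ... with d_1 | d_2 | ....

rank_ℚ(R)=1; free=2−1=1
SNF(R) diag = [4] → torsion [4]

Answer: M ≅ ℤ^1 ⊕ ℤ/4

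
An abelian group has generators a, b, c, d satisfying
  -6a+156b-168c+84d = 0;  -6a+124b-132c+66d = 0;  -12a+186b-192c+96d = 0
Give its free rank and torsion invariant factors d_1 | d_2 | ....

rank_ℚ(R)=3; free=4−3=1
SNF(R) diag = [2, 6, 18] → torsion [2, 6, 18]

Answer: M ≅ ℤ^1 ⊕ ℤ/2 ⊕ ℤ/6 ⊕ ℤ/18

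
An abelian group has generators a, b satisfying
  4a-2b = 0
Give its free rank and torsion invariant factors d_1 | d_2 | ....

Answer: M ≅ ℤ^1 ⊕ ℤ/2

Derivation:
rank_ℚ(R)=1; free=2−1=1
SNF(R) diag = [2] → torsion [2]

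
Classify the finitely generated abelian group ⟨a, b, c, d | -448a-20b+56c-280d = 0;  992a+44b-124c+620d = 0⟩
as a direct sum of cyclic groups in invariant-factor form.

Answer: M ≅ ℤ^2 ⊕ ℤ/4 ⊕ ℤ/4

Derivation:
rank_ℚ(R)=2; free=4−2=2
SNF(R) diag = [4, 4] → torsion [4, 4]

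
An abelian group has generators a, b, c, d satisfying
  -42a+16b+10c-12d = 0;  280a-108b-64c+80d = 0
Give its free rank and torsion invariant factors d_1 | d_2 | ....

rank_ℚ(R)=2; free=4−2=2
SNF(R) diag = [2, 4] → torsion [2, 4]

Answer: M ≅ ℤ^2 ⊕ ℤ/2 ⊕ ℤ/4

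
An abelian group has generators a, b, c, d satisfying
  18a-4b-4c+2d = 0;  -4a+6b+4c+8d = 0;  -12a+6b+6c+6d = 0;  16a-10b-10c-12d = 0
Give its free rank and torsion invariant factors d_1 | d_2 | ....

rank_ℚ(R)=4; free=4−4=0
SNF(R) diag = [2, 2, 2, 6] → torsion [2, 2, 2, 6]

Answer: M ≅ ℤ/2 ⊕ ℤ/2 ⊕ ℤ/2 ⊕ ℤ/6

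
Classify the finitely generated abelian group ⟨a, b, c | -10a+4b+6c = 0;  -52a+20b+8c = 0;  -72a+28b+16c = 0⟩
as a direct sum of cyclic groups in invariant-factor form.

rank_ℚ(R)=3; free=3−3=0
SNF(R) diag = [2, 4, 4] → torsion [2, 4, 4]

Answer: M ≅ ℤ/2 ⊕ ℤ/4 ⊕ ℤ/4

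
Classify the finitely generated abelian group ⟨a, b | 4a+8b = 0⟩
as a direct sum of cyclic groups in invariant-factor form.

rank_ℚ(R)=1; free=2−1=1
SNF(R) diag = [4] → torsion [4]

Answer: M ≅ ℤ^1 ⊕ ℤ/4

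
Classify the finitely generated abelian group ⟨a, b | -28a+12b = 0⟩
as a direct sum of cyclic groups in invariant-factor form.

rank_ℚ(R)=1; free=2−1=1
SNF(R) diag = [4] → torsion [4]

Answer: M ≅ ℤ^1 ⊕ ℤ/4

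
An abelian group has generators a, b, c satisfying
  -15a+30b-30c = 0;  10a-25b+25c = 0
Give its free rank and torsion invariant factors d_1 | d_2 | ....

rank_ℚ(R)=2; free=3−2=1
SNF(R) diag = [5, 15] → torsion [5, 15]

Answer: M ≅ ℤ^1 ⊕ ℤ/5 ⊕ ℤ/15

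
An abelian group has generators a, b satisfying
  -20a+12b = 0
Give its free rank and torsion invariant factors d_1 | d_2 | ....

rank_ℚ(R)=1; free=2−1=1
SNF(R) diag = [4] → torsion [4]

Answer: M ≅ ℤ^1 ⊕ ℤ/4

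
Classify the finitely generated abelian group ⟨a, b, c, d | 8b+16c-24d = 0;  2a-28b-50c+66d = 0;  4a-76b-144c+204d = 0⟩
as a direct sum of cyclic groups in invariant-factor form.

rank_ℚ(R)=3; free=4−3=1
SNF(R) diag = [2, 4, 8] → torsion [2, 4, 8]

Answer: M ≅ ℤ^1 ⊕ ℤ/2 ⊕ ℤ/4 ⊕ ℤ/8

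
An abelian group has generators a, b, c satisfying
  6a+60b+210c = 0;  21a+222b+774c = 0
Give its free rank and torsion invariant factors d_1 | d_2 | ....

rank_ℚ(R)=2; free=3−2=1
SNF(R) diag = [3, 6] → torsion [3, 6]

Answer: M ≅ ℤ^1 ⊕ ℤ/3 ⊕ ℤ/6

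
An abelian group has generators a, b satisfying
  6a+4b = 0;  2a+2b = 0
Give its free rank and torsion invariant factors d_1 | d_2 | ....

Answer: M ≅ ℤ/2 ⊕ ℤ/2

Derivation:
rank_ℚ(R)=2; free=2−2=0
SNF(R) diag = [2, 2] → torsion [2, 2]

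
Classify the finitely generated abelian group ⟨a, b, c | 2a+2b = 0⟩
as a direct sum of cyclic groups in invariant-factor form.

Answer: M ≅ ℤ^2 ⊕ ℤ/2

Derivation:
rank_ℚ(R)=1; free=3−1=2
SNF(R) diag = [2] → torsion [2]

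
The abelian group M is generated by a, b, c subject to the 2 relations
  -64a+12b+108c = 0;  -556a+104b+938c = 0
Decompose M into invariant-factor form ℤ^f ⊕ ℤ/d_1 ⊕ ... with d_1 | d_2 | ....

rank_ℚ(R)=2; free=3−2=1
SNF(R) diag = [2, 4] → torsion [2, 4]

Answer: M ≅ ℤ^1 ⊕ ℤ/2 ⊕ ℤ/4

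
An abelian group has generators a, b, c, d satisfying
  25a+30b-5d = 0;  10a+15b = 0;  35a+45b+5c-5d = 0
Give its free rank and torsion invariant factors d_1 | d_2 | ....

rank_ℚ(R)=3; free=4−3=1
SNF(R) diag = [5, 5, 5] → torsion [5, 5, 5]

Answer: M ≅ ℤ^1 ⊕ ℤ/5 ⊕ ℤ/5 ⊕ ℤ/5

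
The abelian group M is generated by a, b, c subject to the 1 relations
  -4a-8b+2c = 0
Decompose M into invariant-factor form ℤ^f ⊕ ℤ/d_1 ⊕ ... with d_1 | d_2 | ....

Answer: M ≅ ℤ^2 ⊕ ℤ/2

Derivation:
rank_ℚ(R)=1; free=3−1=2
SNF(R) diag = [2] → torsion [2]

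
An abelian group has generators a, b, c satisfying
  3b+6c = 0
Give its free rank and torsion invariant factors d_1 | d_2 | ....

Answer: M ≅ ℤ^2 ⊕ ℤ/3

Derivation:
rank_ℚ(R)=1; free=3−1=2
SNF(R) diag = [3] → torsion [3]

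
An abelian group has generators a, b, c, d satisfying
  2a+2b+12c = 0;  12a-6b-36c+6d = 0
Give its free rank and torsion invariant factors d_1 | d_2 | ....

rank_ℚ(R)=2; free=4−2=2
SNF(R) diag = [2, 6] → torsion [2, 6]

Answer: M ≅ ℤ^2 ⊕ ℤ/2 ⊕ ℤ/6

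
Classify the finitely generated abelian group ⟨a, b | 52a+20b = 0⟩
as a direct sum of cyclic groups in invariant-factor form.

Answer: M ≅ ℤ^1 ⊕ ℤ/4

Derivation:
rank_ℚ(R)=1; free=2−1=1
SNF(R) diag = [4] → torsion [4]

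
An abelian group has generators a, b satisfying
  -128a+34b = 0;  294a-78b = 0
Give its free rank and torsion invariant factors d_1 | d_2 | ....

rank_ℚ(R)=2; free=2−2=0
SNF(R) diag = [2, 6] → torsion [2, 6]

Answer: M ≅ ℤ/2 ⊕ ℤ/6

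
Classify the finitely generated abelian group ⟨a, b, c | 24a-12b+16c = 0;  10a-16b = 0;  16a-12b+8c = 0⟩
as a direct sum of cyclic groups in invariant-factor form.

rank_ℚ(R)=3; free=3−3=0
SNF(R) diag = [2, 4, 8] → torsion [2, 4, 8]

Answer: M ≅ ℤ/2 ⊕ ℤ/4 ⊕ ℤ/8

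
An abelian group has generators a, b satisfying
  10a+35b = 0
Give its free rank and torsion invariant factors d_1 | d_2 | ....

Answer: M ≅ ℤ^1 ⊕ ℤ/5

Derivation:
rank_ℚ(R)=1; free=2−1=1
SNF(R) diag = [5] → torsion [5]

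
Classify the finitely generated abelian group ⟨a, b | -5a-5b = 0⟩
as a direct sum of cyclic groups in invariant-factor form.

rank_ℚ(R)=1; free=2−1=1
SNF(R) diag = [5] → torsion [5]

Answer: M ≅ ℤ^1 ⊕ ℤ/5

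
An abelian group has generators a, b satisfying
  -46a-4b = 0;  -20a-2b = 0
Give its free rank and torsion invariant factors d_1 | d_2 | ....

rank_ℚ(R)=2; free=2−2=0
SNF(R) diag = [2, 6] → torsion [2, 6]

Answer: M ≅ ℤ/2 ⊕ ℤ/6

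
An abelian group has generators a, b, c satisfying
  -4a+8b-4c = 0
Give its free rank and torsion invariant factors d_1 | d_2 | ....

Answer: M ≅ ℤ^2 ⊕ ℤ/4

Derivation:
rank_ℚ(R)=1; free=3−1=2
SNF(R) diag = [4] → torsion [4]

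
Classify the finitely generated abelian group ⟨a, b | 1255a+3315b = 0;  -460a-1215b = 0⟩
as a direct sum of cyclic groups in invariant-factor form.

Answer: M ≅ ℤ/5 ⊕ ℤ/15

Derivation:
rank_ℚ(R)=2; free=2−2=0
SNF(R) diag = [5, 15] → torsion [5, 15]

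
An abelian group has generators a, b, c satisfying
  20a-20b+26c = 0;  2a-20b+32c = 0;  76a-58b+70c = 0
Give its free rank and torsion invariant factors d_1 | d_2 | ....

rank_ℚ(R)=3; free=3−3=0
SNF(R) diag = [2, 6, 18] → torsion [2, 6, 18]

Answer: M ≅ ℤ/2 ⊕ ℤ/6 ⊕ ℤ/18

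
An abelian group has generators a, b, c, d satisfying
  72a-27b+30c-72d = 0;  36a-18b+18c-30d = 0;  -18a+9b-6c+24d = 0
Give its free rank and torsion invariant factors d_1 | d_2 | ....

Answer: M ≅ ℤ^1 ⊕ ℤ/3 ⊕ ℤ/6 ⊕ ℤ/18

Derivation:
rank_ℚ(R)=3; free=4−3=1
SNF(R) diag = [3, 6, 18] → torsion [3, 6, 18]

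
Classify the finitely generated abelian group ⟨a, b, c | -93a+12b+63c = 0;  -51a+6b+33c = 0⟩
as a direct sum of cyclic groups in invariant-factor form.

rank_ℚ(R)=2; free=3−2=1
SNF(R) diag = [3, 6] → torsion [3, 6]

Answer: M ≅ ℤ^1 ⊕ ℤ/3 ⊕ ℤ/6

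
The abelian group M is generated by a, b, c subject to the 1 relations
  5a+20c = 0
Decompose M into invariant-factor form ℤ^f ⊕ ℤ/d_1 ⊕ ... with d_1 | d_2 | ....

Answer: M ≅ ℤ^2 ⊕ ℤ/5

Derivation:
rank_ℚ(R)=1; free=3−1=2
SNF(R) diag = [5] → torsion [5]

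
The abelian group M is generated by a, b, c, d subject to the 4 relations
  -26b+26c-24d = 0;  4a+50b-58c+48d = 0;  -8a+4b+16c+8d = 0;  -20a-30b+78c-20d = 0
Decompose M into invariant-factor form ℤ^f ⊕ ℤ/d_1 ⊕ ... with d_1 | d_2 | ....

Answer: M ≅ ℤ/2 ⊕ ℤ/4 ⊕ ℤ/4 ⊕ ℤ/12

Derivation:
rank_ℚ(R)=4; free=4−4=0
SNF(R) diag = [2, 4, 4, 12] → torsion [2, 4, 4, 12]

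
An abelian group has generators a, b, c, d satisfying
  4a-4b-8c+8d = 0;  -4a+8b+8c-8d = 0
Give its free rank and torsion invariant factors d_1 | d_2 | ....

rank_ℚ(R)=2; free=4−2=2
SNF(R) diag = [4, 4] → torsion [4, 4]

Answer: M ≅ ℤ^2 ⊕ ℤ/4 ⊕ ℤ/4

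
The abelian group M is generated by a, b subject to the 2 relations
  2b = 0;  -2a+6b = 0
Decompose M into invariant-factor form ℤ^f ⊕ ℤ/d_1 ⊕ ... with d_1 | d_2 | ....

Answer: M ≅ ℤ/2 ⊕ ℤ/2

Derivation:
rank_ℚ(R)=2; free=2−2=0
SNF(R) diag = [2, 2] → torsion [2, 2]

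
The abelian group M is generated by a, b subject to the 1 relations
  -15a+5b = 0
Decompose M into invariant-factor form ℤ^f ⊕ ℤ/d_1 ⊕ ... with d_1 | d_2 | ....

rank_ℚ(R)=1; free=2−1=1
SNF(R) diag = [5] → torsion [5]

Answer: M ≅ ℤ^1 ⊕ ℤ/5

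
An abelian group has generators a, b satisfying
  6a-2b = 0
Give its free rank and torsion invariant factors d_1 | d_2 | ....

Answer: M ≅ ℤ^1 ⊕ ℤ/2

Derivation:
rank_ℚ(R)=1; free=2−1=1
SNF(R) diag = [2] → torsion [2]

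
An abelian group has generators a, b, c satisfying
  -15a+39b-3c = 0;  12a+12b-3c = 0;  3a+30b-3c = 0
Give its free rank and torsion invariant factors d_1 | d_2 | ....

Answer: M ≅ ℤ/3 ⊕ ℤ/9 ⊕ ℤ/27

Derivation:
rank_ℚ(R)=3; free=3−3=0
SNF(R) diag = [3, 9, 27] → torsion [3, 9, 27]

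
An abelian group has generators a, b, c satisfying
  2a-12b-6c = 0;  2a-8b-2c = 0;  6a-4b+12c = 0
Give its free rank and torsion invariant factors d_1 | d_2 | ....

rank_ℚ(R)=3; free=3−3=0
SNF(R) diag = [2, 2, 4] → torsion [2, 2, 4]

Answer: M ≅ ℤ/2 ⊕ ℤ/2 ⊕ ℤ/4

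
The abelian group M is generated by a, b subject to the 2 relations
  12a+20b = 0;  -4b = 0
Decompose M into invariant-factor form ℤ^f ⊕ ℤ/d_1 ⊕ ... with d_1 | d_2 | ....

Answer: M ≅ ℤ/4 ⊕ ℤ/12

Derivation:
rank_ℚ(R)=2; free=2−2=0
SNF(R) diag = [4, 12] → torsion [4, 12]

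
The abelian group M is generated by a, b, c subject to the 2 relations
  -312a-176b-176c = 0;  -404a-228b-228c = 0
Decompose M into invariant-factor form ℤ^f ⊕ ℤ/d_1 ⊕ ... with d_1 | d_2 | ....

Answer: M ≅ ℤ^1 ⊕ ℤ/4 ⊕ ℤ/8

Derivation:
rank_ℚ(R)=2; free=3−2=1
SNF(R) diag = [4, 8] → torsion [4, 8]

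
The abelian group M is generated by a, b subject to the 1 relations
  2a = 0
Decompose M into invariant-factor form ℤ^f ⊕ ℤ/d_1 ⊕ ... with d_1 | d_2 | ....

rank_ℚ(R)=1; free=2−1=1
SNF(R) diag = [2] → torsion [2]

Answer: M ≅ ℤ^1 ⊕ ℤ/2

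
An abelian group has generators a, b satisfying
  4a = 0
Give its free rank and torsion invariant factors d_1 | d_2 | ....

rank_ℚ(R)=1; free=2−1=1
SNF(R) diag = [4] → torsion [4]

Answer: M ≅ ℤ^1 ⊕ ℤ/4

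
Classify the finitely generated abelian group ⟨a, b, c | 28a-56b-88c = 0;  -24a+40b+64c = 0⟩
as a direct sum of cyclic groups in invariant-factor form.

rank_ℚ(R)=2; free=3−2=1
SNF(R) diag = [4, 8] → torsion [4, 8]

Answer: M ≅ ℤ^1 ⊕ ℤ/4 ⊕ ℤ/8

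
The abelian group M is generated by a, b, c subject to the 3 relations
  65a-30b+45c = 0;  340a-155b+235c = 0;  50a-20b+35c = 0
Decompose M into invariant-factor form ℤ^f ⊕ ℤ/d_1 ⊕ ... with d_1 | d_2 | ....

Answer: M ≅ ℤ/5 ⊕ ℤ/5 ⊕ ℤ/5

Derivation:
rank_ℚ(R)=3; free=3−3=0
SNF(R) diag = [5, 5, 5] → torsion [5, 5, 5]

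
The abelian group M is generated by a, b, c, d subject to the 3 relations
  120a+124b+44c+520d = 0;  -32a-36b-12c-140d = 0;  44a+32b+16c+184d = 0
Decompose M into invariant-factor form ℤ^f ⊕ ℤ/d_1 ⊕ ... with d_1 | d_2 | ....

Answer: M ≅ ℤ^1 ⊕ ℤ/4 ⊕ ℤ/4 ⊕ ℤ/12

Derivation:
rank_ℚ(R)=3; free=4−3=1
SNF(R) diag = [4, 4, 12] → torsion [4, 4, 12]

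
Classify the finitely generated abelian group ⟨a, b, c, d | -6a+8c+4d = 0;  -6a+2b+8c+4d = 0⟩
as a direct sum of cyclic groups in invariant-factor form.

Answer: M ≅ ℤ^2 ⊕ ℤ/2 ⊕ ℤ/2

Derivation:
rank_ℚ(R)=2; free=4−2=2
SNF(R) diag = [2, 2] → torsion [2, 2]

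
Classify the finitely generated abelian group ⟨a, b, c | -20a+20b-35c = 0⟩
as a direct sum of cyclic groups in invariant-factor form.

rank_ℚ(R)=1; free=3−1=2
SNF(R) diag = [5] → torsion [5]

Answer: M ≅ ℤ^2 ⊕ ℤ/5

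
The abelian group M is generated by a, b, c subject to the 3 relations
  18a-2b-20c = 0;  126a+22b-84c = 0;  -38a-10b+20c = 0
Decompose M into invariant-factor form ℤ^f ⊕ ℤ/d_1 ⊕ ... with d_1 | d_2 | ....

rank_ℚ(R)=3; free=3−3=0
SNF(R) diag = [2, 4, 8] → torsion [2, 4, 8]

Answer: M ≅ ℤ/2 ⊕ ℤ/4 ⊕ ℤ/8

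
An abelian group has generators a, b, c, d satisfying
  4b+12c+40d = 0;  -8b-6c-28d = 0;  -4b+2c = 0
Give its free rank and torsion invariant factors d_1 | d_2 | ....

Answer: M ≅ ℤ^1 ⊕ ℤ/2 ⊕ ℤ/4 ⊕ ℤ/4

Derivation:
rank_ℚ(R)=3; free=4−3=1
SNF(R) diag = [2, 4, 4] → torsion [2, 4, 4]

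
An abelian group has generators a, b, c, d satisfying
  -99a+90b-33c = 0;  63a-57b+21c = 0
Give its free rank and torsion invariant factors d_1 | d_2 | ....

Answer: M ≅ ℤ^2 ⊕ ℤ/3 ⊕ ℤ/3

Derivation:
rank_ℚ(R)=2; free=4−2=2
SNF(R) diag = [3, 3] → torsion [3, 3]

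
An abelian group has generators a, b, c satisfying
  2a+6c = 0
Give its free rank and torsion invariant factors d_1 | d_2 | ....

Answer: M ≅ ℤ^2 ⊕ ℤ/2

Derivation:
rank_ℚ(R)=1; free=3−1=2
SNF(R) diag = [2] → torsion [2]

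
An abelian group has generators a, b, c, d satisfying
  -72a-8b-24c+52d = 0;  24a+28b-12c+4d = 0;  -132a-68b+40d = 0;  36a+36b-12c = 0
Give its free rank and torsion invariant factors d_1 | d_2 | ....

rank_ℚ(R)=4; free=4−4=0
SNF(R) diag = [4, 12, 12, 36] → torsion [4, 12, 12, 36]

Answer: M ≅ ℤ/4 ⊕ ℤ/12 ⊕ ℤ/12 ⊕ ℤ/36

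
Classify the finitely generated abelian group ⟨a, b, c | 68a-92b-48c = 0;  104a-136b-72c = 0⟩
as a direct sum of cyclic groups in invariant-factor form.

Answer: M ≅ ℤ^1 ⊕ ℤ/4 ⊕ ℤ/8

Derivation:
rank_ℚ(R)=2; free=3−2=1
SNF(R) diag = [4, 8] → torsion [4, 8]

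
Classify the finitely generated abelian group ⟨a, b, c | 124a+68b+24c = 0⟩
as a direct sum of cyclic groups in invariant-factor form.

rank_ℚ(R)=1; free=3−1=2
SNF(R) diag = [4] → torsion [4]

Answer: M ≅ ℤ^2 ⊕ ℤ/4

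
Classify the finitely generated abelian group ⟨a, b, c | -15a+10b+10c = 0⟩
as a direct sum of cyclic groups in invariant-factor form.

Answer: M ≅ ℤ^2 ⊕ ℤ/5

Derivation:
rank_ℚ(R)=1; free=3−1=2
SNF(R) diag = [5] → torsion [5]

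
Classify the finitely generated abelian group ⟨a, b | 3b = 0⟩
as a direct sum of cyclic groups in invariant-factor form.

Answer: M ≅ ℤ^1 ⊕ ℤ/3

Derivation:
rank_ℚ(R)=1; free=2−1=1
SNF(R) diag = [3] → torsion [3]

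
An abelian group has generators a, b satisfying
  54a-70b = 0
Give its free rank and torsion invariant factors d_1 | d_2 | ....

rank_ℚ(R)=1; free=2−1=1
SNF(R) diag = [2] → torsion [2]

Answer: M ≅ ℤ^1 ⊕ ℤ/2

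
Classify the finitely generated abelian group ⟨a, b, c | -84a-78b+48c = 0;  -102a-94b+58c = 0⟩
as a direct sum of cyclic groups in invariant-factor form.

Answer: M ≅ ℤ^1 ⊕ ℤ/2 ⊕ ℤ/6

Derivation:
rank_ℚ(R)=2; free=3−2=1
SNF(R) diag = [2, 6] → torsion [2, 6]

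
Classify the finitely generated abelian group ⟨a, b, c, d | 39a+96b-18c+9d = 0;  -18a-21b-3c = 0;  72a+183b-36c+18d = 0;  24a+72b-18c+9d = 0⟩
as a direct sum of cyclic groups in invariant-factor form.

Answer: M ≅ ℤ/3 ⊕ ℤ/3 ⊕ ℤ/3 ⊕ ℤ/9

Derivation:
rank_ℚ(R)=4; free=4−4=0
SNF(R) diag = [3, 3, 3, 9] → torsion [3, 3, 3, 9]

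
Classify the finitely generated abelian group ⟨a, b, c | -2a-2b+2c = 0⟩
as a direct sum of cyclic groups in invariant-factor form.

Answer: M ≅ ℤ^2 ⊕ ℤ/2

Derivation:
rank_ℚ(R)=1; free=3−1=2
SNF(R) diag = [2] → torsion [2]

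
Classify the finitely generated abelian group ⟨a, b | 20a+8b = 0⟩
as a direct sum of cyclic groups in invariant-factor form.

Answer: M ≅ ℤ^1 ⊕ ℤ/4

Derivation:
rank_ℚ(R)=1; free=2−1=1
SNF(R) diag = [4] → torsion [4]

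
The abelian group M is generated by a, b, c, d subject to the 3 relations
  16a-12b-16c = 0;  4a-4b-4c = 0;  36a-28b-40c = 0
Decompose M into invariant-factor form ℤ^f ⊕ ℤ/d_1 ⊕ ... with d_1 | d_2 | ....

Answer: M ≅ ℤ^1 ⊕ ℤ/4 ⊕ ℤ/4 ⊕ ℤ/4

Derivation:
rank_ℚ(R)=3; free=4−3=1
SNF(R) diag = [4, 4, 4] → torsion [4, 4, 4]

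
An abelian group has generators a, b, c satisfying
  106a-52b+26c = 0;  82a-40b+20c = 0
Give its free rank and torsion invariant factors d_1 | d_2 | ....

Answer: M ≅ ℤ^1 ⊕ ℤ/2 ⊕ ℤ/6

Derivation:
rank_ℚ(R)=2; free=3−2=1
SNF(R) diag = [2, 6] → torsion [2, 6]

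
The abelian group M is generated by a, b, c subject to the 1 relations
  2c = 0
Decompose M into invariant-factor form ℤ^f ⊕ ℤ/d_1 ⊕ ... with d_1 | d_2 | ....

Answer: M ≅ ℤ^2 ⊕ ℤ/2

Derivation:
rank_ℚ(R)=1; free=3−1=2
SNF(R) diag = [2] → torsion [2]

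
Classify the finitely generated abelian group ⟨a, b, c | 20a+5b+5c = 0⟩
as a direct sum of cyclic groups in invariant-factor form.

Answer: M ≅ ℤ^2 ⊕ ℤ/5

Derivation:
rank_ℚ(R)=1; free=3−1=2
SNF(R) diag = [5] → torsion [5]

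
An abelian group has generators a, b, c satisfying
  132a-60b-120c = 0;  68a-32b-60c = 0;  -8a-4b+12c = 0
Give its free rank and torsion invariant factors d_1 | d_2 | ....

rank_ℚ(R)=3; free=3−3=0
SNF(R) diag = [4, 12, 24] → torsion [4, 12, 24]

Answer: M ≅ ℤ/4 ⊕ ℤ/12 ⊕ ℤ/24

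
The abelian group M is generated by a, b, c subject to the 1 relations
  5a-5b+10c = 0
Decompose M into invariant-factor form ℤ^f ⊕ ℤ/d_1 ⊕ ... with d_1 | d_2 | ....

rank_ℚ(R)=1; free=3−1=2
SNF(R) diag = [5] → torsion [5]

Answer: M ≅ ℤ^2 ⊕ ℤ/5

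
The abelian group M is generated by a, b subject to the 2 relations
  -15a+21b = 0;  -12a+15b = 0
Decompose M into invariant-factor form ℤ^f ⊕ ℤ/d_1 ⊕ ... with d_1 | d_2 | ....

rank_ℚ(R)=2; free=2−2=0
SNF(R) diag = [3, 9] → torsion [3, 9]

Answer: M ≅ ℤ/3 ⊕ ℤ/9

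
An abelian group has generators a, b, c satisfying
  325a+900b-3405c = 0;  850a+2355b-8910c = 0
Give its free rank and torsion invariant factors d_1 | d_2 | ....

Answer: M ≅ ℤ^1 ⊕ ℤ/5 ⊕ ℤ/15

Derivation:
rank_ℚ(R)=2; free=3−2=1
SNF(R) diag = [5, 15] → torsion [5, 15]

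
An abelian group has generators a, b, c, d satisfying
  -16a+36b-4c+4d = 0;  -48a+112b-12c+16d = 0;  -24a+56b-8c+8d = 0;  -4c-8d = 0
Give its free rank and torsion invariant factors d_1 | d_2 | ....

Answer: M ≅ ℤ/4 ⊕ ℤ/4 ⊕ ℤ/8 ⊕ ℤ/8

Derivation:
rank_ℚ(R)=4; free=4−4=0
SNF(R) diag = [4, 4, 8, 8] → torsion [4, 4, 8, 8]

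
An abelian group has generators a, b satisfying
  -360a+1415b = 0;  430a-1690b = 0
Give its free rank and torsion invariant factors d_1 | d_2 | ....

rank_ℚ(R)=2; free=2−2=0
SNF(R) diag = [5, 10] → torsion [5, 10]

Answer: M ≅ ℤ/5 ⊕ ℤ/10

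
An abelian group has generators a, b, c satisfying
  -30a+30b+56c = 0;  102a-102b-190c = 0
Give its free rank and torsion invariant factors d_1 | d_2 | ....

Answer: M ≅ ℤ^1 ⊕ ℤ/2 ⊕ ℤ/6

Derivation:
rank_ℚ(R)=2; free=3−2=1
SNF(R) diag = [2, 6] → torsion [2, 6]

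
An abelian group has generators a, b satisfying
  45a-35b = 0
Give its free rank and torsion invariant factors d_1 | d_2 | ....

rank_ℚ(R)=1; free=2−1=1
SNF(R) diag = [5] → torsion [5]

Answer: M ≅ ℤ^1 ⊕ ℤ/5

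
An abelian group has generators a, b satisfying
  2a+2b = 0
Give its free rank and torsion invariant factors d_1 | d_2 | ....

rank_ℚ(R)=1; free=2−1=1
SNF(R) diag = [2] → torsion [2]

Answer: M ≅ ℤ^1 ⊕ ℤ/2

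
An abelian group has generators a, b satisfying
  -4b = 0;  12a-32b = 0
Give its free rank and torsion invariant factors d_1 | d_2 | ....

rank_ℚ(R)=2; free=2−2=0
SNF(R) diag = [4, 12] → torsion [4, 12]

Answer: M ≅ ℤ/4 ⊕ ℤ/12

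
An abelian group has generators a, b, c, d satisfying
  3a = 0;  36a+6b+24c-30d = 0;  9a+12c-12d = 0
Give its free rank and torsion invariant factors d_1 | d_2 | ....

Answer: M ≅ ℤ^1 ⊕ ℤ/3 ⊕ ℤ/6 ⊕ ℤ/12

Derivation:
rank_ℚ(R)=3; free=4−3=1
SNF(R) diag = [3, 6, 12] → torsion [3, 6, 12]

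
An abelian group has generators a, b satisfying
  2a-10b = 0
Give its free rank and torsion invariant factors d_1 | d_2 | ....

rank_ℚ(R)=1; free=2−1=1
SNF(R) diag = [2] → torsion [2]

Answer: M ≅ ℤ^1 ⊕ ℤ/2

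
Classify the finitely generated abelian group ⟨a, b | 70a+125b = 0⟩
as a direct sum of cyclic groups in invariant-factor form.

Answer: M ≅ ℤ^1 ⊕ ℤ/5

Derivation:
rank_ℚ(R)=1; free=2−1=1
SNF(R) diag = [5] → torsion [5]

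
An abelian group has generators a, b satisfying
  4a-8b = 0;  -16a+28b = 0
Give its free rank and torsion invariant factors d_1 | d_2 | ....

rank_ℚ(R)=2; free=2−2=0
SNF(R) diag = [4, 4] → torsion [4, 4]

Answer: M ≅ ℤ/4 ⊕ ℤ/4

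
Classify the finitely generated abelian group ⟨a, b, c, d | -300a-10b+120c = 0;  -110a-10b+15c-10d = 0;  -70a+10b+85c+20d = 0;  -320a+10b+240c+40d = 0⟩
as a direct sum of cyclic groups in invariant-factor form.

rank_ℚ(R)=4; free=4−4=0
SNF(R) diag = [5, 10, 10, 20] → torsion [5, 10, 10, 20]

Answer: M ≅ ℤ/5 ⊕ ℤ/10 ⊕ ℤ/10 ⊕ ℤ/20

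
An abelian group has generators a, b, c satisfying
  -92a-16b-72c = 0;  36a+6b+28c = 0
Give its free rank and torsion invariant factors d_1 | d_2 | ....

rank_ℚ(R)=2; free=3−2=1
SNF(R) diag = [2, 4] → torsion [2, 4]

Answer: M ≅ ℤ^1 ⊕ ℤ/2 ⊕ ℤ/4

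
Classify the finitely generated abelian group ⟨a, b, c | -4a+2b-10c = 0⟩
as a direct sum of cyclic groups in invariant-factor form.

Answer: M ≅ ℤ^2 ⊕ ℤ/2

Derivation:
rank_ℚ(R)=1; free=3−1=2
SNF(R) diag = [2] → torsion [2]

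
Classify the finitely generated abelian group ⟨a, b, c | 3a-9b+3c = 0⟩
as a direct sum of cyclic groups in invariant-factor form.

rank_ℚ(R)=1; free=3−1=2
SNF(R) diag = [3] → torsion [3]

Answer: M ≅ ℤ^2 ⊕ ℤ/3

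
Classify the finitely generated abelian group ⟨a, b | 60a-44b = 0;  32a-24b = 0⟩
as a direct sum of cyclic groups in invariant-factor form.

Answer: M ≅ ℤ/4 ⊕ ℤ/8

Derivation:
rank_ℚ(R)=2; free=2−2=0
SNF(R) diag = [4, 8] → torsion [4, 8]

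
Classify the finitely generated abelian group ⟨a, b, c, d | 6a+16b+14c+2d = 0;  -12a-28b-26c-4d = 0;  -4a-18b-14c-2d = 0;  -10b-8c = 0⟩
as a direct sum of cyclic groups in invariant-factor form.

Answer: M ≅ ℤ/2 ⊕ ℤ/2 ⊕ ℤ/2 ⊕ ℤ/6

Derivation:
rank_ℚ(R)=4; free=4−4=0
SNF(R) diag = [2, 2, 2, 6] → torsion [2, 2, 2, 6]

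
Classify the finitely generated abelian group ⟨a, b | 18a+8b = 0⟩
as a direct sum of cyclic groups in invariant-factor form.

Answer: M ≅ ℤ^1 ⊕ ℤ/2

Derivation:
rank_ℚ(R)=1; free=2−1=1
SNF(R) diag = [2] → torsion [2]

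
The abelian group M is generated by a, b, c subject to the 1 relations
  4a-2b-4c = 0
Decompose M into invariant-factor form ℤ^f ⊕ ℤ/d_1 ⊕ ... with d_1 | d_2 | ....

rank_ℚ(R)=1; free=3−1=2
SNF(R) diag = [2] → torsion [2]

Answer: M ≅ ℤ^2 ⊕ ℤ/2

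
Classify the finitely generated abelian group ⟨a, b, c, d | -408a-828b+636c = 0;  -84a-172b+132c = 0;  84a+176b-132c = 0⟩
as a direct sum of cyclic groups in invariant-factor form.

Answer: M ≅ ℤ^1 ⊕ ℤ/4 ⊕ ℤ/12 ⊕ ℤ/36

Derivation:
rank_ℚ(R)=3; free=4−3=1
SNF(R) diag = [4, 12, 36] → torsion [4, 12, 36]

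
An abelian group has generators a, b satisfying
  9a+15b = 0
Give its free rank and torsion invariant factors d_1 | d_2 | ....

Answer: M ≅ ℤ^1 ⊕ ℤ/3

Derivation:
rank_ℚ(R)=1; free=2−1=1
SNF(R) diag = [3] → torsion [3]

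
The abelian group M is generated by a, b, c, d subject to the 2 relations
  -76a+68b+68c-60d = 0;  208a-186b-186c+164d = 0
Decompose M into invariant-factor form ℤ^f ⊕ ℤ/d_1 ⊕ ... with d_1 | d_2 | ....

rank_ℚ(R)=2; free=4−2=2
SNF(R) diag = [2, 4] → torsion [2, 4]

Answer: M ≅ ℤ^2 ⊕ ℤ/2 ⊕ ℤ/4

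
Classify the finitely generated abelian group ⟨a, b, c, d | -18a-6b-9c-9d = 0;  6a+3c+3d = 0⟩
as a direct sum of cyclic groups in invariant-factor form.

Answer: M ≅ ℤ^2 ⊕ ℤ/3 ⊕ ℤ/6

Derivation:
rank_ℚ(R)=2; free=4−2=2
SNF(R) diag = [3, 6] → torsion [3, 6]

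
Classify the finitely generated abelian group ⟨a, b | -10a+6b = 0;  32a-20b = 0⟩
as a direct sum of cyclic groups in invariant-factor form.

rank_ℚ(R)=2; free=2−2=0
SNF(R) diag = [2, 4] → torsion [2, 4]

Answer: M ≅ ℤ/2 ⊕ ℤ/4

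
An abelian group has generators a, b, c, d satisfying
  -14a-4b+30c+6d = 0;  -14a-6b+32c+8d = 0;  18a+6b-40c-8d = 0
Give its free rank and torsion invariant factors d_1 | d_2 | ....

Answer: M ≅ ℤ^1 ⊕ ℤ/2 ⊕ ℤ/2 ⊕ ℤ/4

Derivation:
rank_ℚ(R)=3; free=4−3=1
SNF(R) diag = [2, 2, 4] → torsion [2, 2, 4]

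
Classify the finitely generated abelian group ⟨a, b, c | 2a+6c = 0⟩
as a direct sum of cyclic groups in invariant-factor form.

Answer: M ≅ ℤ^2 ⊕ ℤ/2

Derivation:
rank_ℚ(R)=1; free=3−1=2
SNF(R) diag = [2] → torsion [2]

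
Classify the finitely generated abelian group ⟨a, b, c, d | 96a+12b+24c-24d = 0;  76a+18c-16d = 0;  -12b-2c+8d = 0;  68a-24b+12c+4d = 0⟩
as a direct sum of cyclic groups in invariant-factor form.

Answer: M ≅ ℤ/2 ⊕ ℤ/4 ⊕ ℤ/12 ⊕ ℤ/12

Derivation:
rank_ℚ(R)=4; free=4−4=0
SNF(R) diag = [2, 4, 12, 12] → torsion [2, 4, 12, 12]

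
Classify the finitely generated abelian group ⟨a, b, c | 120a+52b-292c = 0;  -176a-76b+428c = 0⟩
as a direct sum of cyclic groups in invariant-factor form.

Answer: M ≅ ℤ^1 ⊕ ℤ/4 ⊕ ℤ/8

Derivation:
rank_ℚ(R)=2; free=3−2=1
SNF(R) diag = [4, 8] → torsion [4, 8]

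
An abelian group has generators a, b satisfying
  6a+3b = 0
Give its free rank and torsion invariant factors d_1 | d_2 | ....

rank_ℚ(R)=1; free=2−1=1
SNF(R) diag = [3] → torsion [3]

Answer: M ≅ ℤ^1 ⊕ ℤ/3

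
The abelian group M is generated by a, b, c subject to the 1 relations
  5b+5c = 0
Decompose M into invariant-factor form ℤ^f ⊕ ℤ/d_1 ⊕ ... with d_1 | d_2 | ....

rank_ℚ(R)=1; free=3−1=2
SNF(R) diag = [5] → torsion [5]

Answer: M ≅ ℤ^2 ⊕ ℤ/5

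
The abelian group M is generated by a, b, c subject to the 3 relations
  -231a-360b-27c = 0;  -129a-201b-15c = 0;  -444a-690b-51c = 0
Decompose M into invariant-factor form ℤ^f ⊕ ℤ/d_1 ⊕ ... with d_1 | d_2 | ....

Answer: M ≅ ℤ/3 ⊕ ℤ/3 ⊕ ℤ/3

Derivation:
rank_ℚ(R)=3; free=3−3=0
SNF(R) diag = [3, 3, 3] → torsion [3, 3, 3]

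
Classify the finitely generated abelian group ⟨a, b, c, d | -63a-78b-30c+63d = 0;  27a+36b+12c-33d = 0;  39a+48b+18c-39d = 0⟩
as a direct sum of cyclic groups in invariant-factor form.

Answer: M ≅ ℤ^1 ⊕ ℤ/3 ⊕ ℤ/6 ⊕ ℤ/6

Derivation:
rank_ℚ(R)=3; free=4−3=1
SNF(R) diag = [3, 6, 6] → torsion [3, 6, 6]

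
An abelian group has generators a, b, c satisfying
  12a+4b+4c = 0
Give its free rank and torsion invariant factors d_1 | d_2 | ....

rank_ℚ(R)=1; free=3−1=2
SNF(R) diag = [4] → torsion [4]

Answer: M ≅ ℤ^2 ⊕ ℤ/4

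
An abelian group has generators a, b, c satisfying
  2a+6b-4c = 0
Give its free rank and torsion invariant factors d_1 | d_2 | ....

Answer: M ≅ ℤ^2 ⊕ ℤ/2

Derivation:
rank_ℚ(R)=1; free=3−1=2
SNF(R) diag = [2] → torsion [2]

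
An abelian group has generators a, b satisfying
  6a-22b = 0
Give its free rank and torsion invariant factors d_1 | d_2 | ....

Answer: M ≅ ℤ^1 ⊕ ℤ/2

Derivation:
rank_ℚ(R)=1; free=2−1=1
SNF(R) diag = [2] → torsion [2]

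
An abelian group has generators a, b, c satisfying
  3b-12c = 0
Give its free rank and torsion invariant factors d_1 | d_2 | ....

Answer: M ≅ ℤ^2 ⊕ ℤ/3

Derivation:
rank_ℚ(R)=1; free=3−1=2
SNF(R) diag = [3] → torsion [3]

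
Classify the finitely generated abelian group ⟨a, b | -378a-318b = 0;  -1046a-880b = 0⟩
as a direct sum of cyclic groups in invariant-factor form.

rank_ℚ(R)=2; free=2−2=0
SNF(R) diag = [2, 6] → torsion [2, 6]

Answer: M ≅ ℤ/2 ⊕ ℤ/6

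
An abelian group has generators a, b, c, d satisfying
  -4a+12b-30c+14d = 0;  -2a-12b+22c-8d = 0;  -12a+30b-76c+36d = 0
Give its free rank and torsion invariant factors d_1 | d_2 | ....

Answer: M ≅ ℤ^1 ⊕ ℤ/2 ⊕ ℤ/2 ⊕ ℤ/6

Derivation:
rank_ℚ(R)=3; free=4−3=1
SNF(R) diag = [2, 2, 6] → torsion [2, 2, 6]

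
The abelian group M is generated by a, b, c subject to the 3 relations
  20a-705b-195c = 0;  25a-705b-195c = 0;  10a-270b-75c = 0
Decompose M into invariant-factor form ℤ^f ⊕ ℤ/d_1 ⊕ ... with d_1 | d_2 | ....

Answer: M ≅ ℤ/5 ⊕ ℤ/15 ⊕ ℤ/15

Derivation:
rank_ℚ(R)=3; free=3−3=0
SNF(R) diag = [5, 15, 15] → torsion [5, 15, 15]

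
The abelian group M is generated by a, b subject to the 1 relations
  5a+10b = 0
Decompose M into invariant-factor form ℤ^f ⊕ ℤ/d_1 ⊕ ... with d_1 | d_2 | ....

Answer: M ≅ ℤ^1 ⊕ ℤ/5

Derivation:
rank_ℚ(R)=1; free=2−1=1
SNF(R) diag = [5] → torsion [5]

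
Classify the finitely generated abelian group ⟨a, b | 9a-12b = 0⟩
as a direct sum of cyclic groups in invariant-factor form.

rank_ℚ(R)=1; free=2−1=1
SNF(R) diag = [3] → torsion [3]

Answer: M ≅ ℤ^1 ⊕ ℤ/3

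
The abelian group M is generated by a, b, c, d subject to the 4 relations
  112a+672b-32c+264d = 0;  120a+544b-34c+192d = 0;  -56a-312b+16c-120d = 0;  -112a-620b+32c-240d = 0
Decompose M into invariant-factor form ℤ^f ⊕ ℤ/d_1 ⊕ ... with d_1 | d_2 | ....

rank_ℚ(R)=4; free=4−4=0
SNF(R) diag = [2, 4, 8, 24] → torsion [2, 4, 8, 24]

Answer: M ≅ ℤ/2 ⊕ ℤ/4 ⊕ ℤ/8 ⊕ ℤ/24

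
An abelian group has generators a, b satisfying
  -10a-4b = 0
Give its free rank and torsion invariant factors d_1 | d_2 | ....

rank_ℚ(R)=1; free=2−1=1
SNF(R) diag = [2] → torsion [2]

Answer: M ≅ ℤ^1 ⊕ ℤ/2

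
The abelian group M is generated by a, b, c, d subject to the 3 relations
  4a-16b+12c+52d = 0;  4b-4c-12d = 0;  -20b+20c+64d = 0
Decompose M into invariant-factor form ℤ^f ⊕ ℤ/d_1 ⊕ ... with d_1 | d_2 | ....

Answer: M ≅ ℤ^1 ⊕ ℤ/4 ⊕ ℤ/4 ⊕ ℤ/4

Derivation:
rank_ℚ(R)=3; free=4−3=1
SNF(R) diag = [4, 4, 4] → torsion [4, 4, 4]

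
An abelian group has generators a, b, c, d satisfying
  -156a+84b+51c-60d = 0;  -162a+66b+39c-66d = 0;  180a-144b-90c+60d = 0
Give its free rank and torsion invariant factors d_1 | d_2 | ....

rank_ℚ(R)=3; free=4−3=1
SNF(R) diag = [3, 6, 12] → torsion [3, 6, 12]

Answer: M ≅ ℤ^1 ⊕ ℤ/3 ⊕ ℤ/6 ⊕ ℤ/12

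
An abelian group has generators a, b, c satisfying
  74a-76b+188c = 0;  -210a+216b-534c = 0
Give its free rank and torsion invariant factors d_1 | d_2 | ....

rank_ℚ(R)=2; free=3−2=1
SNF(R) diag = [2, 6] → torsion [2, 6]

Answer: M ≅ ℤ^1 ⊕ ℤ/2 ⊕ ℤ/6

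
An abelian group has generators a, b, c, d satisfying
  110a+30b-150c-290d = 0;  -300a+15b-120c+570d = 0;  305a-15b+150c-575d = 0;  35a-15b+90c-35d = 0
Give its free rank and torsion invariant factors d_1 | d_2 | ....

rank_ℚ(R)=4; free=4−4=0
SNF(R) diag = [5, 15, 30, 90] → torsion [5, 15, 30, 90]

Answer: M ≅ ℤ/5 ⊕ ℤ/15 ⊕ ℤ/30 ⊕ ℤ/90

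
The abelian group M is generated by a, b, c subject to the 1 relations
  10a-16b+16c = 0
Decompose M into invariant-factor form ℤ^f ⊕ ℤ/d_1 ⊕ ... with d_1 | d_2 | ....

Answer: M ≅ ℤ^2 ⊕ ℤ/2

Derivation:
rank_ℚ(R)=1; free=3−1=2
SNF(R) diag = [2] → torsion [2]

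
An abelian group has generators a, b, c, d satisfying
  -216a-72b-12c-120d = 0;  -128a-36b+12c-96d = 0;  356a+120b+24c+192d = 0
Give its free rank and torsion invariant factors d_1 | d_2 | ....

rank_ℚ(R)=3; free=4−3=1
SNF(R) diag = [4, 12, 12] → torsion [4, 12, 12]

Answer: M ≅ ℤ^1 ⊕ ℤ/4 ⊕ ℤ/12 ⊕ ℤ/12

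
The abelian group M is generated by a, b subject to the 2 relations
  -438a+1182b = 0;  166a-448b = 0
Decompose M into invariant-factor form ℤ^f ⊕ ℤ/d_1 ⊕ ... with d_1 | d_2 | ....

Answer: M ≅ ℤ/2 ⊕ ℤ/6

Derivation:
rank_ℚ(R)=2; free=2−2=0
SNF(R) diag = [2, 6] → torsion [2, 6]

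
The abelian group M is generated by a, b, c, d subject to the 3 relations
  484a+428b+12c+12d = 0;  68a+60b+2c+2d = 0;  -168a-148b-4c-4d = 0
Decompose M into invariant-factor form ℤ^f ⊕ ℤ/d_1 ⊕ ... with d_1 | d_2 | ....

rank_ℚ(R)=3; free=4−3=1
SNF(R) diag = [2, 4, 12] → torsion [2, 4, 12]

Answer: M ≅ ℤ^1 ⊕ ℤ/2 ⊕ ℤ/4 ⊕ ℤ/12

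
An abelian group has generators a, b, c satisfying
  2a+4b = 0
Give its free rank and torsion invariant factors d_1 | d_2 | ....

Answer: M ≅ ℤ^2 ⊕ ℤ/2

Derivation:
rank_ℚ(R)=1; free=3−1=2
SNF(R) diag = [2] → torsion [2]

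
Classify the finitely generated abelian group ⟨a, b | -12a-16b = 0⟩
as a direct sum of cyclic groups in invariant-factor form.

rank_ℚ(R)=1; free=2−1=1
SNF(R) diag = [4] → torsion [4]

Answer: M ≅ ℤ^1 ⊕ ℤ/4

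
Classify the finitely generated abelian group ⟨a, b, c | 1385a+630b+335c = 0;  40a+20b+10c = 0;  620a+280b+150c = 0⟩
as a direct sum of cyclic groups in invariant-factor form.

rank_ℚ(R)=3; free=3−3=0
SNF(R) diag = [5, 10, 20] → torsion [5, 10, 20]

Answer: M ≅ ℤ/5 ⊕ ℤ/10 ⊕ ℤ/20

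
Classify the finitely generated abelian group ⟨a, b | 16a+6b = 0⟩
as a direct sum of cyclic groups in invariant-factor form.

Answer: M ≅ ℤ^1 ⊕ ℤ/2

Derivation:
rank_ℚ(R)=1; free=2−1=1
SNF(R) diag = [2] → torsion [2]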